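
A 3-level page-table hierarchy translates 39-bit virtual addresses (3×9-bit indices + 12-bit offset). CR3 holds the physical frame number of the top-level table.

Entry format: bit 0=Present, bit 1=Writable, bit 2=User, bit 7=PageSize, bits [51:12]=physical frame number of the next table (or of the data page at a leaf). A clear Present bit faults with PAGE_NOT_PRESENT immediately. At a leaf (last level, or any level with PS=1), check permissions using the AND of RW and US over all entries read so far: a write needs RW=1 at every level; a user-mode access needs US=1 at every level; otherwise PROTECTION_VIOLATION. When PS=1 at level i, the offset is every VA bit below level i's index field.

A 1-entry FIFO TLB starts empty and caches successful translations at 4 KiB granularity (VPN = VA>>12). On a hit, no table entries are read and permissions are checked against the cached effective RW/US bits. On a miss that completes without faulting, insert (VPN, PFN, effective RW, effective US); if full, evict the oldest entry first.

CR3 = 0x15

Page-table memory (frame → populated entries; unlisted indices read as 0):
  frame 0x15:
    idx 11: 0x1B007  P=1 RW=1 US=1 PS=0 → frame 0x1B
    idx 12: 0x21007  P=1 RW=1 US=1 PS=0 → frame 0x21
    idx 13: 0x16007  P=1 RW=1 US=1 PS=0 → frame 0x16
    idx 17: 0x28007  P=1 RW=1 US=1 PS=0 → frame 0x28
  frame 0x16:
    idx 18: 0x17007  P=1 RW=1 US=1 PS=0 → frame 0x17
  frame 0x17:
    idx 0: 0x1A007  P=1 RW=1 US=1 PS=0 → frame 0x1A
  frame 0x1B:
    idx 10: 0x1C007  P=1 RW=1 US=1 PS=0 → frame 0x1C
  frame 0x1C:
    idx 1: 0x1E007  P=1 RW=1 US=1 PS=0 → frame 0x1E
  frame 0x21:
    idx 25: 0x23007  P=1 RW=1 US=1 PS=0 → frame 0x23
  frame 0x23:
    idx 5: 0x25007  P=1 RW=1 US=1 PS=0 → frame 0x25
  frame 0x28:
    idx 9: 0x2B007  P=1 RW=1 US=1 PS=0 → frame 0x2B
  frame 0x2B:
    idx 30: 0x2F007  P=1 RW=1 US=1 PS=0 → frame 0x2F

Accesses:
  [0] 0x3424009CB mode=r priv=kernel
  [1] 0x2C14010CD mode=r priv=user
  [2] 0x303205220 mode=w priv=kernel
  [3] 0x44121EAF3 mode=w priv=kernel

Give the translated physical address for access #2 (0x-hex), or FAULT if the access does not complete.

Walk each access:
#0 VA=0x3424009CB (r,kernel):
  L0 @0x15[13] → 0x16007  P=1,RW=1,US=1,PS=0
  L1 @0x16[18] → 0x17007  P=1,RW=1,US=1,PS=0
  L2 @0x17[0] → 0x1A007  P=1,RW=1,US=1,PS=0
  ✓ 0x1A9CB  — 3 lookups
#1 VA=0x2C14010CD (r,user):
  L0 @0x15[11] → 0x1B007  P=1,RW=1,US=1,PS=0
  L1 @0x1B[10] → 0x1C007  P=1,RW=1,US=1,PS=0
  L2 @0x1C[1] → 0x1E007  P=1,RW=1,US=1,PS=0
  ✓ 0x1E0CD  — 3 lookups
#2 VA=0x303205220 (w,kernel):
  L0 @0x15[12] → 0x21007  P=1,RW=1,US=1,PS=0
  L1 @0x21[25] → 0x23007  P=1,RW=1,US=1,PS=0
  L2 @0x23[5] → 0x25007  P=1,RW=1,US=1,PS=0
  ✓ 0x25220  — 3 lookups
#3 VA=0x44121EAF3 (w,kernel):
  L0 @0x15[17] → 0x28007  P=1,RW=1,US=1,PS=0
  L1 @0x28[9] → 0x2B007  P=1,RW=1,US=1,PS=0
  L2 @0x2B[30] → 0x2F007  P=1,RW=1,US=1,PS=0
  ✓ 0x2FAF3  — 3 lookups

Access #2 PA: 0x25220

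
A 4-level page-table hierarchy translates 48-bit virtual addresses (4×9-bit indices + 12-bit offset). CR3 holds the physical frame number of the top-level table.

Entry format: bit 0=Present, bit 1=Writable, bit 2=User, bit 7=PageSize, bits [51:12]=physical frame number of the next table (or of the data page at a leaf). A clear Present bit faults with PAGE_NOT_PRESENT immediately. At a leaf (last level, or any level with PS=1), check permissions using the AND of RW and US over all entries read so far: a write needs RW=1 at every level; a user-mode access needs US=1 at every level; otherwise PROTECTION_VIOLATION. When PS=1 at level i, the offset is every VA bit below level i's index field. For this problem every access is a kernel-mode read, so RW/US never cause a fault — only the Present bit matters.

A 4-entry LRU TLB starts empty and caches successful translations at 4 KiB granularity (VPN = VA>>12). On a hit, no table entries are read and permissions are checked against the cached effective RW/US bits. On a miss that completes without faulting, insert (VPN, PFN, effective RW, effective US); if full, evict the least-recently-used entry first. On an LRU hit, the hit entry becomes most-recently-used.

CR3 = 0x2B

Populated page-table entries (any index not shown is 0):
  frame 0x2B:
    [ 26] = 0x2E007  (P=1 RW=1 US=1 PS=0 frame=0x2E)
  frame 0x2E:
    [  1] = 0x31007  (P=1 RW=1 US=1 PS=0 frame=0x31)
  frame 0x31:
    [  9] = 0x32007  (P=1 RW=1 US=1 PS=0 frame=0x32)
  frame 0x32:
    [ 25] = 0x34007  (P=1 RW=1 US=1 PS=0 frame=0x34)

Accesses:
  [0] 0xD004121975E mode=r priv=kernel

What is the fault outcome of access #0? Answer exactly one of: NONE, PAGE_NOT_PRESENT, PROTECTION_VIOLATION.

Walk each access:
#0 VA=0xD004121975E (r,kernel):
  lvl0: tbl 0x2B, slot 26 ⇒ 0x2E007 (P1/RW1/US1/PS0)
  lvl1: tbl 0x2E, slot 1 ⇒ 0x31007 (P1/RW1/US1/PS0)
  lvl2: tbl 0x31, slot 9 ⇒ 0x32007 (P1/RW1/US1/PS0)
  lvl3: tbl 0x32, slot 25 ⇒ 0x34007 (P1/RW1/US1/PS0)
  → PA=0x3475E  (4 entries read)

Access #0 fault: NONE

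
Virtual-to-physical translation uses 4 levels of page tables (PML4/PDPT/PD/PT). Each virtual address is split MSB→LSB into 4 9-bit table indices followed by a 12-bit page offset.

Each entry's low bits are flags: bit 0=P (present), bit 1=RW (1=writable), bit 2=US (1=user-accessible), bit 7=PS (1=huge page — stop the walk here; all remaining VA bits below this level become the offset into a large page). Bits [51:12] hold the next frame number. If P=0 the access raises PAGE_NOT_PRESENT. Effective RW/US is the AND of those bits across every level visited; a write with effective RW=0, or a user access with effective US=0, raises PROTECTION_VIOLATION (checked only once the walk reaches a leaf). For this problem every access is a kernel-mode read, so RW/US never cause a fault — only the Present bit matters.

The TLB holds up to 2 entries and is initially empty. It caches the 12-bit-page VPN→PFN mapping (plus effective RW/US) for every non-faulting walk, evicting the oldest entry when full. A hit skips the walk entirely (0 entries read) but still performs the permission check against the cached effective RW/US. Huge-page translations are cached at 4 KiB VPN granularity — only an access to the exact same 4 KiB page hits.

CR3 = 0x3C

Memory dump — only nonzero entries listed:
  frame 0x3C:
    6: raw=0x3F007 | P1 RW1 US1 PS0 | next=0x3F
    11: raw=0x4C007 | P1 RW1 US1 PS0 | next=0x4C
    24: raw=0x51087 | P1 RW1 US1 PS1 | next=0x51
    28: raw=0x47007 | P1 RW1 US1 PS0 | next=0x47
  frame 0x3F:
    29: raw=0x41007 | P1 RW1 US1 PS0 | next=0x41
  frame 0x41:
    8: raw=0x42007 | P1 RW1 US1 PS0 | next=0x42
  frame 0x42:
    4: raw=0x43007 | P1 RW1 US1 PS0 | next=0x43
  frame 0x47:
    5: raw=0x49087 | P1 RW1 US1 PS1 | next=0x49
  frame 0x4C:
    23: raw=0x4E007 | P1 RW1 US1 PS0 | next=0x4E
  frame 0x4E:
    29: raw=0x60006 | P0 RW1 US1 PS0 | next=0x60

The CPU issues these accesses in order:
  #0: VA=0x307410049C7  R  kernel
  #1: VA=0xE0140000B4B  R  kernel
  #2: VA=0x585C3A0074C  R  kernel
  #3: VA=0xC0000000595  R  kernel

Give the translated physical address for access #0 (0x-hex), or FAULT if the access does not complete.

Walk each access:
#0 VA=0x307410049C7 (r,kernel):
  lvl0: tbl 0x3C, slot 6 ⇒ 0x3F007 (P1/RW1/US1/PS0)
  lvl1: tbl 0x3F, slot 29 ⇒ 0x41007 (P1/RW1/US1/PS0)
  lvl2: tbl 0x41, slot 8 ⇒ 0x42007 (P1/RW1/US1/PS0)
  lvl3: tbl 0x42, slot 4 ⇒ 0x43007 (P1/RW1/US1/PS0)
  ⇒ phys 0x439C7  [4 reads]
#1 VA=0xE0140000B4B (r,kernel):
  lvl0: tbl 0x3C, slot 28 ⇒ 0x47007 (P1/RW1/US1/PS0)
  lvl1: tbl 0x47, slot 5 ⇒ 0x49087 (P1/RW1/US1/PS1)
  ⇒ phys 0x49B4B (huge @L1)  [2 reads]
#2 VA=0x585C3A0074C (r,kernel):
  lvl0: tbl 0x3C, slot 11 ⇒ 0x4C007 (P1/RW1/US1/PS0)
  lvl1: tbl 0x4C, slot 23 ⇒ 0x4E007 (P1/RW1/US1/PS0)
  lvl2: tbl 0x4E, slot 29 ⇒ 0x60006 (P0/RW1/US1/PS0)
  → PAGE_NOT_PRESENT  (3 entries read)
#3 VA=0xC0000000595 (r,kernel):
  lvl0: tbl 0x3C, slot 24 ⇒ 0x51087 (P1/RW1/US1/PS1)
  ⇒ phys 0x51595 (huge @L0)  [1 reads]

Access #0 PA: 0x439C7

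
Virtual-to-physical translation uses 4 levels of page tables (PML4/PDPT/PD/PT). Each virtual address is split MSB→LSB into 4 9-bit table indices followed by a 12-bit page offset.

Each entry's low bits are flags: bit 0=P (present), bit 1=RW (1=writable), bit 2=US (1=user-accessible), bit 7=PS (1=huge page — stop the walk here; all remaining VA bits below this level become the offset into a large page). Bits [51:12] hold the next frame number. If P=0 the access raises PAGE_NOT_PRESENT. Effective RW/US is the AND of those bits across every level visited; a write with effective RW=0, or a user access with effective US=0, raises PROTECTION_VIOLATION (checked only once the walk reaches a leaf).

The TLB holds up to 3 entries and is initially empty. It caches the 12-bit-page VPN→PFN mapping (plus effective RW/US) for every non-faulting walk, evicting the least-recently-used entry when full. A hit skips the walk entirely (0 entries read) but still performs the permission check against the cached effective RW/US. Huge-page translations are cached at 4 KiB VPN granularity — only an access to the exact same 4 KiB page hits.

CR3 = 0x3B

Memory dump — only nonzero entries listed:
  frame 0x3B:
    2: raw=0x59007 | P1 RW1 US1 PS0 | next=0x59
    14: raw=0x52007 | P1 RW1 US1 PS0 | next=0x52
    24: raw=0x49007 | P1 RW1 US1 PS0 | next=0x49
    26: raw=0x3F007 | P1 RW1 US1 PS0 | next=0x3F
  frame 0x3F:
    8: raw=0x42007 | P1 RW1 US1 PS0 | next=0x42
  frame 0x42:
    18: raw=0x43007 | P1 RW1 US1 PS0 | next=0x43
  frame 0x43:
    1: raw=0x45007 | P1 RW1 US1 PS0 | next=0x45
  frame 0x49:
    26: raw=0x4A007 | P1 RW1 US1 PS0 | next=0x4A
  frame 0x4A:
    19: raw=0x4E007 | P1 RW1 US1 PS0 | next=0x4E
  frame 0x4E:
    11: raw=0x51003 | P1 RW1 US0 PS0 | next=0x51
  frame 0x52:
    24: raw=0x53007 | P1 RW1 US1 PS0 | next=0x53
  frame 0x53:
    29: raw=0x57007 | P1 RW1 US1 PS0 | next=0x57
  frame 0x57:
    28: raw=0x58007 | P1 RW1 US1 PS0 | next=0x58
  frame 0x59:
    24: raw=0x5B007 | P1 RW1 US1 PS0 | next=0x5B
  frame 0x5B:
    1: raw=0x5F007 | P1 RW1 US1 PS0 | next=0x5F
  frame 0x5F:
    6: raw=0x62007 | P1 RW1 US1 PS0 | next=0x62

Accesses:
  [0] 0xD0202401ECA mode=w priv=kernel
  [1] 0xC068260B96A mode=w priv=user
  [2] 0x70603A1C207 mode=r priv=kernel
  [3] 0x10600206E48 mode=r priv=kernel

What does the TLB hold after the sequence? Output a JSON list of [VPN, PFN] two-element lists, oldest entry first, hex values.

Walk each access:
#0 VA=0xD0202401ECA (w,kernel):
  lvl0: tbl 0x3B, slot 26 ⇒ 0x3F007 (P1/RW1/US1/PS0)
  lvl1: tbl 0x3F, slot 8 ⇒ 0x42007 (P1/RW1/US1/PS0)
  lvl2: tbl 0x42, slot 18 ⇒ 0x43007 (P1/RW1/US1/PS0)
  lvl3: tbl 0x43, slot 1 ⇒ 0x45007 (P1/RW1/US1/PS0)
  → PA=0x45ECA  (4 entries read)
#1 VA=0xC068260B96A (w,user):
  lvl0: tbl 0x3B, slot 24 ⇒ 0x49007 (P1/RW1/US1/PS0)
  lvl1: tbl 0x49, slot 26 ⇒ 0x4A007 (P1/RW1/US1/PS0)
  lvl2: tbl 0x4A, slot 19 ⇒ 0x4E007 (P1/RW1/US1/PS0)
  lvl3: tbl 0x4E, slot 11 ⇒ 0x51003 (P1/RW1/US0/PS0)
  ⇒ fault: PROTECTION_VIOLATION  — 4 lookups
#2 VA=0x70603A1C207 (r,kernel):
  lvl0: tbl 0x3B, slot 14 ⇒ 0x52007 (P1/RW1/US1/PS0)
  lvl1: tbl 0x52, slot 24 ⇒ 0x53007 (P1/RW1/US1/PS0)
  lvl2: tbl 0x53, slot 29 ⇒ 0x57007 (P1/RW1/US1/PS0)
  lvl3: tbl 0x57, slot 28 ⇒ 0x58007 (P1/RW1/US1/PS0)
  → PA=0x58207  (4 entries read)
#3 VA=0x10600206E48 (r,kernel):
  lvl0: tbl 0x3B, slot 2 ⇒ 0x59007 (P1/RW1/US1/PS0)
  lvl1: tbl 0x59, slot 24 ⇒ 0x5B007 (P1/RW1/US1/PS0)
  lvl2: tbl 0x5B, slot 1 ⇒ 0x5F007 (P1/RW1/US1/PS0)
  lvl3: tbl 0x5F, slot 6 ⇒ 0x62007 (P1/RW1/US1/PS0)
  → PA=0x62E48  (4 entries read)

TLB: [["0xD0202401", "0x45"], ["0x70603A1C", "0x58"], ["0x10600206", "0x62"]]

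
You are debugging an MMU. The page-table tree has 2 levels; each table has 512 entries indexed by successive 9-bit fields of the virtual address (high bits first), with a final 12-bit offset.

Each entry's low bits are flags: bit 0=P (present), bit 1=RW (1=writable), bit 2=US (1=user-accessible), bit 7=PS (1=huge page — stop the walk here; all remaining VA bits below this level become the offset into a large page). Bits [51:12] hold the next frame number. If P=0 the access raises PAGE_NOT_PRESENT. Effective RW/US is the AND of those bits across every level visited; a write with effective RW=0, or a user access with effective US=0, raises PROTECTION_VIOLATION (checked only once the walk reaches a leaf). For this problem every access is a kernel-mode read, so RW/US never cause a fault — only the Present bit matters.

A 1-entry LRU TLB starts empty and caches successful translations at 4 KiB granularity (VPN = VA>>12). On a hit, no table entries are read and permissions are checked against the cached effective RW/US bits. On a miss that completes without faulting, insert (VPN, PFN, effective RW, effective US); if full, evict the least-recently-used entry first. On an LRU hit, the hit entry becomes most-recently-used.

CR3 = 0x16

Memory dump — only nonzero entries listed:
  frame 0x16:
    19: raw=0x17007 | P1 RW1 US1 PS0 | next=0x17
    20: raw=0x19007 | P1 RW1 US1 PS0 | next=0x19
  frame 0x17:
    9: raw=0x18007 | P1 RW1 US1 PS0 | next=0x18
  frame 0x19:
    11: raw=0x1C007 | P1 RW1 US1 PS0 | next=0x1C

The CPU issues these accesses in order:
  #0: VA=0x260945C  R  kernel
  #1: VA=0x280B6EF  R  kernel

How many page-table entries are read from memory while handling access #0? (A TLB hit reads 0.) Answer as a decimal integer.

Walk each access:
#0 VA=0x260945C (r,kernel):
  lvl0: tbl 0x16, slot 19 ⇒ 0x17007 (P1/RW1/US1/PS0)
  lvl1: tbl 0x17, slot 9 ⇒ 0x18007 (P1/RW1/US1/PS0)
  → PA=0x1845C  (2 entries read)
#1 VA=0x280B6EF (r,kernel):
  lvl0: tbl 0x16, slot 20 ⇒ 0x19007 (P1/RW1/US1/PS0)
  lvl1: tbl 0x19, slot 11 ⇒ 0x1C007 (P1/RW1/US1/PS0)
  → PA=0x1C6EF  (2 entries read)

Entries read for #0: 2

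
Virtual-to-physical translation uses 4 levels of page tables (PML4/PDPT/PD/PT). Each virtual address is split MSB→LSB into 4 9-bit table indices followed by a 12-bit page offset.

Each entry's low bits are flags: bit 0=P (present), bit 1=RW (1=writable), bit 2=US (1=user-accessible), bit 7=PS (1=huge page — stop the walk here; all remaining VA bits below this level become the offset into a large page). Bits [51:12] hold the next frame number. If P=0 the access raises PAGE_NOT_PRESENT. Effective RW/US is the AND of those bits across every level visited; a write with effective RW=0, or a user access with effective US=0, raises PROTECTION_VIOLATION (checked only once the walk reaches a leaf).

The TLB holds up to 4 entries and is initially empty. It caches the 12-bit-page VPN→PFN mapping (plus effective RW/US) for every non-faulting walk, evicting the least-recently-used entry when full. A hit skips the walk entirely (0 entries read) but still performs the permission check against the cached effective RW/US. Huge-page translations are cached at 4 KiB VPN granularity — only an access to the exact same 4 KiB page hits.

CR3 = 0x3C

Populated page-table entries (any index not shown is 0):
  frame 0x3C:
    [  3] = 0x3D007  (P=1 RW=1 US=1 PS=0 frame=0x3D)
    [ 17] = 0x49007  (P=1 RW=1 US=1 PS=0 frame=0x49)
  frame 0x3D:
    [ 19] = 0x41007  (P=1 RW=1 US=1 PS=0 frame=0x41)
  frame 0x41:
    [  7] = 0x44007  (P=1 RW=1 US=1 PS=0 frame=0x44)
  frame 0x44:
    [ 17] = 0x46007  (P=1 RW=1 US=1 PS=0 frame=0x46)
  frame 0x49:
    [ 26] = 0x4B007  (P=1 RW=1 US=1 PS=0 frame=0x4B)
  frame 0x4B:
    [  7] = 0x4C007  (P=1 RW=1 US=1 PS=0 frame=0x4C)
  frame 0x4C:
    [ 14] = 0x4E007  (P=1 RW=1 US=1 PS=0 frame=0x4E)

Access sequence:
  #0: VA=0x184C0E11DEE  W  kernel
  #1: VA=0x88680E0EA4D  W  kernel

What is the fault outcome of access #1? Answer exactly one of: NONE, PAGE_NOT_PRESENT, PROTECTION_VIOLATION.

Walk each access:
#0 VA=0x184C0E11DEE (w,kernel):
  lvl0: tbl 0x3C, slot 3 ⇒ 0x3D007 (P1/RW1/US1/PS0)
  lvl1: tbl 0x3D, slot 19 ⇒ 0x41007 (P1/RW1/US1/PS0)
  lvl2: tbl 0x41, slot 7 ⇒ 0x44007 (P1/RW1/US1/PS0)
  lvl3: tbl 0x44, slot 17 ⇒ 0x46007 (P1/RW1/US1/PS0)
  ⇒ phys 0x46DEE  [4 reads]
#1 VA=0x88680E0EA4D (w,kernel):
  lvl0: tbl 0x3C, slot 17 ⇒ 0x49007 (P1/RW1/US1/PS0)
  lvl1: tbl 0x49, slot 26 ⇒ 0x4B007 (P1/RW1/US1/PS0)
  lvl2: tbl 0x4B, slot 7 ⇒ 0x4C007 (P1/RW1/US1/PS0)
  lvl3: tbl 0x4C, slot 14 ⇒ 0x4E007 (P1/RW1/US1/PS0)
  ⇒ phys 0x4EA4D  [4 reads]

Access #1 fault: NONE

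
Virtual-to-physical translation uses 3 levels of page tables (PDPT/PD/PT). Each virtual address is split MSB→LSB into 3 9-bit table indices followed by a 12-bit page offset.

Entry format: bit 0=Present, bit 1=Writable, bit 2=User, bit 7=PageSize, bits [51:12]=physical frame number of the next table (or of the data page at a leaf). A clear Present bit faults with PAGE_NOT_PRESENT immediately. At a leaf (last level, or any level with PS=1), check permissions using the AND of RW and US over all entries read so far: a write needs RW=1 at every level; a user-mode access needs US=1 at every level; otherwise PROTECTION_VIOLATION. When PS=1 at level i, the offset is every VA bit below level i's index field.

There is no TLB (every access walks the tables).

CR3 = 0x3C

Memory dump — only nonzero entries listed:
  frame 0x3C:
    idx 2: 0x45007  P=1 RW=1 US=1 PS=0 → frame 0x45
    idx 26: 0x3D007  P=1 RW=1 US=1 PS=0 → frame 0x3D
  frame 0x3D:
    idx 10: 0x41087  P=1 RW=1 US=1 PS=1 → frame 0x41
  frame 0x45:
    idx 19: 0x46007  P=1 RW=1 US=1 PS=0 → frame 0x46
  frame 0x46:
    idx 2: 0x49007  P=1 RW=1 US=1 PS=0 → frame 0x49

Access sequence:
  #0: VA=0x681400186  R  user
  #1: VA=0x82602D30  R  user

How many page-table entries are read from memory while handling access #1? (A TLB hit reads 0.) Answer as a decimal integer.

Trace:
#0 VA=0x681400186 (r,user):
  L0 @0x3C[26] → 0x3D007  P=1,RW=1,US=1,PS=0
  L1 @0x3D[10] → 0x41087  P=1,RW=1,US=1,PS=1
  ⇒ phys 0x41186 (huge @L1)  [2 reads]
#1 VA=0x82602D30 (r,user):
  L0 @0x3C[2] → 0x45007  P=1,RW=1,US=1,PS=0
  L1 @0x45[19] → 0x46007  P=1,RW=1,US=1,PS=0
  L2 @0x46[2] → 0x49007  P=1,RW=1,US=1,PS=0
  ⇒ phys 0x49D30  [3 reads]

Entries read for #1: 3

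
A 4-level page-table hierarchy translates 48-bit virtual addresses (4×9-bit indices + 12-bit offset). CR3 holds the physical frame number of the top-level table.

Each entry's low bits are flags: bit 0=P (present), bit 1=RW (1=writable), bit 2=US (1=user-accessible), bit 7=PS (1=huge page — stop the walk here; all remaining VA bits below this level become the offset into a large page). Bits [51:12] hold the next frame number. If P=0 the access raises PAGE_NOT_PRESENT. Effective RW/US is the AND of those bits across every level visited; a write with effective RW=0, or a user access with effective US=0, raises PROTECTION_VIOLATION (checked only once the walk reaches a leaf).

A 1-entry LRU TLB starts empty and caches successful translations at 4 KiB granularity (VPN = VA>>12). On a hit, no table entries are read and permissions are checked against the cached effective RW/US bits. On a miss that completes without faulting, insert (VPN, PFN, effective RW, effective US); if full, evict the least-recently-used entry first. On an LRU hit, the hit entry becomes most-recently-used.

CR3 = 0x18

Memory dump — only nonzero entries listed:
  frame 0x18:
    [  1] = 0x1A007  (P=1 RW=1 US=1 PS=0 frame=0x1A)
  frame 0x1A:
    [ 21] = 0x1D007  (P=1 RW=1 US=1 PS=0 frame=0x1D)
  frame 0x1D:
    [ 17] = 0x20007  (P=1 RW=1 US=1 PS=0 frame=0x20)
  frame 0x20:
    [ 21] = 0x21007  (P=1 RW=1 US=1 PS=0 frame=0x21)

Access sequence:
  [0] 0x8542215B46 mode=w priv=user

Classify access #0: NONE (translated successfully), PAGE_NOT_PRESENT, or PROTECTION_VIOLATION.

Walk each access:
#0 VA=0x8542215B46 (w,user):
  [0] read 0x18 idx=1: raw=0x1A007 flags P=1 W=1 U=1 S=0
  [1] read 0x1A idx=21: raw=0x1D007 flags P=1 W=1 U=1 S=0
  [2] read 0x1D idx=17: raw=0x20007 flags P=1 W=1 U=1 S=0
  [3] read 0x20 idx=21: raw=0x21007 flags P=1 W=1 U=1 S=0
  → PA=0x21B46  (4 entries read)

Access #0 fault: NONE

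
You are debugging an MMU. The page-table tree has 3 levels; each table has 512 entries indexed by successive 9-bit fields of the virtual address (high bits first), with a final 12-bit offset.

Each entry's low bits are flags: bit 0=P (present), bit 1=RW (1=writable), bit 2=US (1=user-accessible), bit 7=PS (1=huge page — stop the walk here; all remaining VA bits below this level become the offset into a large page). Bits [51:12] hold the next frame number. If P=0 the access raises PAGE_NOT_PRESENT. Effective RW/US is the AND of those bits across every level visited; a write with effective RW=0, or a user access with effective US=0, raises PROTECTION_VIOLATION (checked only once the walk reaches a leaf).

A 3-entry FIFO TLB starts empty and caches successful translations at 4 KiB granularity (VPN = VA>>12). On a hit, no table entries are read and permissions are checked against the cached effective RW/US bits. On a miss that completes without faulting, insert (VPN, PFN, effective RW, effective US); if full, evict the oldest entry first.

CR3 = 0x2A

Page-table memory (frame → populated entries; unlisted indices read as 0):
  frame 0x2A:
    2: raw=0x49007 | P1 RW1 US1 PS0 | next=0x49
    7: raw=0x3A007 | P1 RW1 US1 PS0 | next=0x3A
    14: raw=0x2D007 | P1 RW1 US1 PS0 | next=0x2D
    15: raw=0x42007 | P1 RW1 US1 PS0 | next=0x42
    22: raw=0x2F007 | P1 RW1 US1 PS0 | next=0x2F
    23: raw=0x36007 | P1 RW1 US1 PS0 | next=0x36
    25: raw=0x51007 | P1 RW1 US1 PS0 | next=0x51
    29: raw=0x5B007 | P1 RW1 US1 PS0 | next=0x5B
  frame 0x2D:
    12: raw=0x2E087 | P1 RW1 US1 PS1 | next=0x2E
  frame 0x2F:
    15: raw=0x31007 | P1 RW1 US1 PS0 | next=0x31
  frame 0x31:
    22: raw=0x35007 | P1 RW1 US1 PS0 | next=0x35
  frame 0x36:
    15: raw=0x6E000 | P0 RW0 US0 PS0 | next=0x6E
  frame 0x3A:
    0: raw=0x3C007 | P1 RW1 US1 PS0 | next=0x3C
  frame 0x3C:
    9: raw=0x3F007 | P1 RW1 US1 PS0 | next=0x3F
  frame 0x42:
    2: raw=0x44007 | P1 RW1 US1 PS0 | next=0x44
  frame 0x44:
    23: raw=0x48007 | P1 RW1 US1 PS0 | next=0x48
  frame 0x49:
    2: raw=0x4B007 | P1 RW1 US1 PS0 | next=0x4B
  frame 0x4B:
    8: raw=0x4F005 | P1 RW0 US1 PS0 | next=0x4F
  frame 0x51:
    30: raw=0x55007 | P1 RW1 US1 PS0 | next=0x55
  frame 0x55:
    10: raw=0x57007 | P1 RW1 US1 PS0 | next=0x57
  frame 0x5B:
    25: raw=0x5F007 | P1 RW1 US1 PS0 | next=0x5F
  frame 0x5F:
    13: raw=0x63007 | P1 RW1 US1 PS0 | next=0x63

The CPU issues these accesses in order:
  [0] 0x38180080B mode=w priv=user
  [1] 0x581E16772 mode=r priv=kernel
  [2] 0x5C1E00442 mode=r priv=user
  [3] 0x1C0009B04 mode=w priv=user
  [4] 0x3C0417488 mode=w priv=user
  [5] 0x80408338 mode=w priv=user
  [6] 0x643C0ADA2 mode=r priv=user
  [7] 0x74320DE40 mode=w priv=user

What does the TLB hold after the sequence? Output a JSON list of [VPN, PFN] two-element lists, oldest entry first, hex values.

Walk each access:
#0 VA=0x38180080B (w,user):
  L0: frame=0x2A idx=14 entry=0x2D007 [P=1 RW=1 US=1 PS=0]
  L1: frame=0x2D idx=12 entry=0x2E087 [P=1 RW=1 US=1 PS=1]
  → PA=0x2E80B (huge @L1)  (2 entries read)
#1 VA=0x581E16772 (r,kernel):
  L0: frame=0x2A idx=22 entry=0x2F007 [P=1 RW=1 US=1 PS=0]
  L1: frame=0x2F idx=15 entry=0x31007 [P=1 RW=1 US=1 PS=0]
  L2: frame=0x31 idx=22 entry=0x35007 [P=1 RW=1 US=1 PS=0]
  → PA=0x35772  (3 entries read)
#2 VA=0x5C1E00442 (r,user):
  L0: frame=0x2A idx=23 entry=0x36007 [P=1 RW=1 US=1 PS=0]
  L1: frame=0x36 idx=15 entry=0x6E000 [P=0 RW=0 US=0 PS=0]
  → PAGE_NOT_PRESENT  (2 entries read)
#3 VA=0x1C0009B04 (w,user):
  L0: frame=0x2A idx=7 entry=0x3A007 [P=1 RW=1 US=1 PS=0]
  L1: frame=0x3A idx=0 entry=0x3C007 [P=1 RW=1 US=1 PS=0]
  L2: frame=0x3C idx=9 entry=0x3F007 [P=1 RW=1 US=1 PS=0]
  → PA=0x3FB04  (3 entries read)
#4 VA=0x3C0417488 (w,user):
  L0: frame=0x2A idx=15 entry=0x42007 [P=1 RW=1 US=1 PS=0]
  L1: frame=0x42 idx=2 entry=0x44007 [P=1 RW=1 US=1 PS=0]
  L2: frame=0x44 idx=23 entry=0x48007 [P=1 RW=1 US=1 PS=0]
  → PA=0x48488  (3 entries read)
#5 VA=0x80408338 (w,user):
  L0: frame=0x2A idx=2 entry=0x49007 [P=1 RW=1 US=1 PS=0]
  L1: frame=0x49 idx=2 entry=0x4B007 [P=1 RW=1 US=1 PS=0]
  L2: frame=0x4B idx=8 entry=0x4F005 [P=1 RW=0 US=1 PS=0]
  → PROTECTION_VIOLATION  (3 entries read)
#6 VA=0x643C0ADA2 (r,user):
  L0: frame=0x2A idx=25 entry=0x51007 [P=1 RW=1 US=1 PS=0]
  L1: frame=0x51 idx=30 entry=0x55007 [P=1 RW=1 US=1 PS=0]
  L2: frame=0x55 idx=10 entry=0x57007 [P=1 RW=1 US=1 PS=0]
  → PA=0x57DA2  (3 entries read)
#7 VA=0x74320DE40 (w,user):
  L0: frame=0x2A idx=29 entry=0x5B007 [P=1 RW=1 US=1 PS=0]
  L1: frame=0x5B idx=25 entry=0x5F007 [P=1 RW=1 US=1 PS=0]
  L2: frame=0x5F idx=13 entry=0x63007 [P=1 RW=1 US=1 PS=0]
  → PA=0x63E40  (3 entries read)

TLB: [["0x3C0417", "0x48"], ["0x643C0A", "0x57"], ["0x74320D", "0x63"]]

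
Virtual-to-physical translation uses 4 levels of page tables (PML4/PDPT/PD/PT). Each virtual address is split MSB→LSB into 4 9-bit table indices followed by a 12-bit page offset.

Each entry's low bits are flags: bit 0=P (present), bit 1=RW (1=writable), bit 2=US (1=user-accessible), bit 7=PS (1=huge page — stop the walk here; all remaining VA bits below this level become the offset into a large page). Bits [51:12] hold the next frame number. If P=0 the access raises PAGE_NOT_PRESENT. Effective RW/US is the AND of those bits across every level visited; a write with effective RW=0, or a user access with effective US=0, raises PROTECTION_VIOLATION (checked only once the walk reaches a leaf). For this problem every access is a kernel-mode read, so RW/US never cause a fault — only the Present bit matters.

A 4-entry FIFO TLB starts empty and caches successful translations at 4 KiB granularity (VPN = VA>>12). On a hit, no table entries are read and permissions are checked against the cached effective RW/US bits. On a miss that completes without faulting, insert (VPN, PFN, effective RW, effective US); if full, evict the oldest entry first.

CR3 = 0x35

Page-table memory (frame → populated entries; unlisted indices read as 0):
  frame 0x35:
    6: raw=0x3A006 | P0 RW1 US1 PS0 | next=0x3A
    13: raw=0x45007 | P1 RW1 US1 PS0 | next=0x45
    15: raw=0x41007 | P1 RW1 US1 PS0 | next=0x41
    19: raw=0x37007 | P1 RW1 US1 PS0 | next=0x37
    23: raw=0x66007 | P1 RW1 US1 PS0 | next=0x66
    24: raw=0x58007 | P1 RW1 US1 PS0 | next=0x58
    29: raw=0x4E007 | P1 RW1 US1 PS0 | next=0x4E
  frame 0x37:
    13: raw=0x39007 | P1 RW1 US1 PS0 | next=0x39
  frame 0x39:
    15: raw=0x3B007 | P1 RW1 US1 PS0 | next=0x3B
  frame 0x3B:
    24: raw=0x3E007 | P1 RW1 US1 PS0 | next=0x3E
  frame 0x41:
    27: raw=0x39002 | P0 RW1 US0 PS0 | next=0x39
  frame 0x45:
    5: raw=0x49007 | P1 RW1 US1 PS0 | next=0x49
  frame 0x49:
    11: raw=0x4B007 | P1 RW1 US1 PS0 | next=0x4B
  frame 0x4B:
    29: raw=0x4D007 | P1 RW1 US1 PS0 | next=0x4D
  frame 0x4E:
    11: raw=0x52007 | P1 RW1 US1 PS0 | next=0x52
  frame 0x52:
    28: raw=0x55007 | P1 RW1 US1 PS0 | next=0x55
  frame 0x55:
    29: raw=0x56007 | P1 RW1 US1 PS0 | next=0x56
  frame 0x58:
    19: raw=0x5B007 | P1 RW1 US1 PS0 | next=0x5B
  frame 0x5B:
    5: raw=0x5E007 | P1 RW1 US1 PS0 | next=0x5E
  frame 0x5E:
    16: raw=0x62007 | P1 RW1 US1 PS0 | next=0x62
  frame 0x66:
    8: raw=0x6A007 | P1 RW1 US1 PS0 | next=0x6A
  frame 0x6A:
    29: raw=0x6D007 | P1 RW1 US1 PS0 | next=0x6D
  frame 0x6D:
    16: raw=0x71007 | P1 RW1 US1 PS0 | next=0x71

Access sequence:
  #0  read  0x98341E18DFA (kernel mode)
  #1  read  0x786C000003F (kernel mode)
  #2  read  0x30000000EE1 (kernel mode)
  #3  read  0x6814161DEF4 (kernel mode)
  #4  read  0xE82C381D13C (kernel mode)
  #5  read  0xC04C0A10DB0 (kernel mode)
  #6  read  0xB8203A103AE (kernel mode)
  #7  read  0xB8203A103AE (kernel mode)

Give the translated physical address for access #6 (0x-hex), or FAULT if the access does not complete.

Trace:
#0 VA=0x98341E18DFA (r,kernel):
  lvl0: tbl 0x35, slot 19 ⇒ 0x37007 (P1/RW1/US1/PS0)
  lvl1: tbl 0x37, slot 13 ⇒ 0x39007 (P1/RW1/US1/PS0)
  lvl2: tbl 0x39, slot 15 ⇒ 0x3B007 (P1/RW1/US1/PS0)
  lvl3: tbl 0x3B, slot 24 ⇒ 0x3E007 (P1/RW1/US1/PS0)
  → PA=0x3EDFA  (4 entries read)
#1 VA=0x786C000003F (r,kernel):
  lvl0: tbl 0x35, slot 15 ⇒ 0x41007 (P1/RW1/US1/PS0)
  lvl1: tbl 0x41, slot 27 ⇒ 0x39002 (P0/RW1/US0/PS0)
  → PAGE_NOT_PRESENT  (2 entries read)
#2 VA=0x30000000EE1 (r,kernel):
  lvl0: tbl 0x35, slot 6 ⇒ 0x3A006 (P0/RW1/US1/PS0)
  → PAGE_NOT_PRESENT  (1 entries read)
#3 VA=0x6814161DEF4 (r,kernel):
  lvl0: tbl 0x35, slot 13 ⇒ 0x45007 (P1/RW1/US1/PS0)
  lvl1: tbl 0x45, slot 5 ⇒ 0x49007 (P1/RW1/US1/PS0)
  lvl2: tbl 0x49, slot 11 ⇒ 0x4B007 (P1/RW1/US1/PS0)
  lvl3: tbl 0x4B, slot 29 ⇒ 0x4D007 (P1/RW1/US1/PS0)
  → PA=0x4DEF4  (4 entries read)
#4 VA=0xE82C381D13C (r,kernel):
  lvl0: tbl 0x35, slot 29 ⇒ 0x4E007 (P1/RW1/US1/PS0)
  lvl1: tbl 0x4E, slot 11 ⇒ 0x52007 (P1/RW1/US1/PS0)
  lvl2: tbl 0x52, slot 28 ⇒ 0x55007 (P1/RW1/US1/PS0)
  lvl3: tbl 0x55, slot 29 ⇒ 0x56007 (P1/RW1/US1/PS0)
  → PA=0x5613C  (4 entries read)
#5 VA=0xC04C0A10DB0 (r,kernel):
  lvl0: tbl 0x35, slot 24 ⇒ 0x58007 (P1/RW1/US1/PS0)
  lvl1: tbl 0x58, slot 19 ⇒ 0x5B007 (P1/RW1/US1/PS0)
  lvl2: tbl 0x5B, slot 5 ⇒ 0x5E007 (P1/RW1/US1/PS0)
  lvl3: tbl 0x5E, slot 16 ⇒ 0x62007 (P1/RW1/US1/PS0)
  → PA=0x62DB0  (4 entries read)
#6 VA=0xB8203A103AE (r,kernel):
  lvl0: tbl 0x35, slot 23 ⇒ 0x66007 (P1/RW1/US1/PS0)
  lvl1: tbl 0x66, slot 8 ⇒ 0x6A007 (P1/RW1/US1/PS0)
  lvl2: tbl 0x6A, slot 29 ⇒ 0x6D007 (P1/RW1/US1/PS0)
  lvl3: tbl 0x6D, slot 16 ⇒ 0x71007 (P1/RW1/US1/PS0)
  → PA=0x713AE  (4 entries read)
#7 VA=0xB8203A103AE (r,kernel):
  TLB hit vpn=0xB8203A10 → PA=0x713AE

Access #6 PA: 0x713AE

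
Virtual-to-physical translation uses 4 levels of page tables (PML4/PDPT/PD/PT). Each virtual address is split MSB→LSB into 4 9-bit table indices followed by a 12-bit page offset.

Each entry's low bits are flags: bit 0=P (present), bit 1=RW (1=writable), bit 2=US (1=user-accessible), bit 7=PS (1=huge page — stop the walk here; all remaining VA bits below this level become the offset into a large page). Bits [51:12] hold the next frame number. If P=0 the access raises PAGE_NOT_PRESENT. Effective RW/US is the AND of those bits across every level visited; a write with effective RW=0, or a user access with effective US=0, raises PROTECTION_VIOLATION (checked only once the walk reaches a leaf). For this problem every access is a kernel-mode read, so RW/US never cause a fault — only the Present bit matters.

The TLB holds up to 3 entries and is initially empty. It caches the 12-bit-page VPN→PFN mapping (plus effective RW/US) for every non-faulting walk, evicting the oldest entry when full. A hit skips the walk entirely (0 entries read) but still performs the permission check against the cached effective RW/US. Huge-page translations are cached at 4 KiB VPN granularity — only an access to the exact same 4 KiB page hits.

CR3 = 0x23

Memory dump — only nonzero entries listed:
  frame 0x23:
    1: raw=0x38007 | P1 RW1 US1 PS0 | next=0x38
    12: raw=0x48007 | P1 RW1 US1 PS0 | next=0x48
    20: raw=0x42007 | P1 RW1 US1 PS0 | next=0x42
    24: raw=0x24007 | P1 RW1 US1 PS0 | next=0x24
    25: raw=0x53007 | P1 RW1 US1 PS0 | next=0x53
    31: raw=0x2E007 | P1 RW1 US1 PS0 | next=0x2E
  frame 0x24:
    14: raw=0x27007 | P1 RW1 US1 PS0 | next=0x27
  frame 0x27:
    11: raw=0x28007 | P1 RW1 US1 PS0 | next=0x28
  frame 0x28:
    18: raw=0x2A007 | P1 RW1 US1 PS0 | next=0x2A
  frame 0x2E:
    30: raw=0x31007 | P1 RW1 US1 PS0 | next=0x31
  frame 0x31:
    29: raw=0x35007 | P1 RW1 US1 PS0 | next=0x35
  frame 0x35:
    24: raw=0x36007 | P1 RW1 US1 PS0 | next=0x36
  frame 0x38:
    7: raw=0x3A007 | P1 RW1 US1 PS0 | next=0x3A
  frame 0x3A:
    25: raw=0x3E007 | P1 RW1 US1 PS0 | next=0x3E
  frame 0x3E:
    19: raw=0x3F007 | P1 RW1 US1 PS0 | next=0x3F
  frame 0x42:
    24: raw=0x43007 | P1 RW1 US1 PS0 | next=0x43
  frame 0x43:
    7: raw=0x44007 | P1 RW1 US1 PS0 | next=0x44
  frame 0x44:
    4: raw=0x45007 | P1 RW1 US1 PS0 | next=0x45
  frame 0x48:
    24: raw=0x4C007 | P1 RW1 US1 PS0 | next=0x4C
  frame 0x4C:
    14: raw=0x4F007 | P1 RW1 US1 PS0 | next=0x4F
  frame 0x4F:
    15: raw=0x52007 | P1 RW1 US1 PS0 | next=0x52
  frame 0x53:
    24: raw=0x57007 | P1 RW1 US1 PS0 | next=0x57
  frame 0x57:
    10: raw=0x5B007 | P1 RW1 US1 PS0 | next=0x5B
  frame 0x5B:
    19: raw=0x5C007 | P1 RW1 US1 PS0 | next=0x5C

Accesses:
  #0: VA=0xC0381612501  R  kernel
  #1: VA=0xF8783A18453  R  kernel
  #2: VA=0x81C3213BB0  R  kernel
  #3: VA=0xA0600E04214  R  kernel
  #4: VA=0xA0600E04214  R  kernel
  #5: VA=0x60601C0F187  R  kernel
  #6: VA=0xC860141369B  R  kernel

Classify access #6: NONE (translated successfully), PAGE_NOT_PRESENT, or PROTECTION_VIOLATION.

Per-access translation:
#0 VA=0xC0381612501 (r,kernel):
  [0] read 0x23 idx=24: raw=0x24007 flags P=1 W=1 U=1 S=0
  [1] read 0x24 idx=14: raw=0x27007 flags P=1 W=1 U=1 S=0
  [2] read 0x27 idx=11: raw=0x28007 flags P=1 W=1 U=1 S=0
  [3] read 0x28 idx=18: raw=0x2A007 flags P=1 W=1 U=1 S=0
  → PA=0x2A501  (4 entries read)
#1 VA=0xF8783A18453 (r,kernel):
  [0] read 0x23 idx=31: raw=0x2E007 flags P=1 W=1 U=1 S=0
  [1] read 0x2E idx=30: raw=0x31007 flags P=1 W=1 U=1 S=0
  [2] read 0x31 idx=29: raw=0x35007 flags P=1 W=1 U=1 S=0
  [3] read 0x35 idx=24: raw=0x36007 flags P=1 W=1 U=1 S=0
  → PA=0x36453  (4 entries read)
#2 VA=0x81C3213BB0 (r,kernel):
  [0] read 0x23 idx=1: raw=0x38007 flags P=1 W=1 U=1 S=0
  [1] read 0x38 idx=7: raw=0x3A007 flags P=1 W=1 U=1 S=0
  [2] read 0x3A idx=25: raw=0x3E007 flags P=1 W=1 U=1 S=0
  [3] read 0x3E idx=19: raw=0x3F007 flags P=1 W=1 U=1 S=0
  → PA=0x3FBB0  (4 entries read)
#3 VA=0xA0600E04214 (r,kernel):
  [0] read 0x23 idx=20: raw=0x42007 flags P=1 W=1 U=1 S=0
  [1] read 0x42 idx=24: raw=0x43007 flags P=1 W=1 U=1 S=0
  [2] read 0x43 idx=7: raw=0x44007 flags P=1 W=1 U=1 S=0
  [3] read 0x44 idx=4: raw=0x45007 flags P=1 W=1 U=1 S=0
  → PA=0x45214  (4 entries read)
#4 VA=0xA0600E04214 (r,kernel):
  TLB hit vpn=0xA0600E04 → PA=0x45214
#5 VA=0x60601C0F187 (r,kernel):
  [0] read 0x23 idx=12: raw=0x48007 flags P=1 W=1 U=1 S=0
  [1] read 0x48 idx=24: raw=0x4C007 flags P=1 W=1 U=1 S=0
  [2] read 0x4C idx=14: raw=0x4F007 flags P=1 W=1 U=1 S=0
  [3] read 0x4F idx=15: raw=0x52007 flags P=1 W=1 U=1 S=0
  → PA=0x52187  (4 entries read)
#6 VA=0xC860141369B (r,kernel):
  [0] read 0x23 idx=25: raw=0x53007 flags P=1 W=1 U=1 S=0
  [1] read 0x53 idx=24: raw=0x57007 flags P=1 W=1 U=1 S=0
  [2] read 0x57 idx=10: raw=0x5B007 flags P=1 W=1 U=1 S=0
  [3] read 0x5B idx=19: raw=0x5C007 flags P=1 W=1 U=1 S=0
  → PA=0x5C69B  (4 entries read)

Access #6 fault: NONE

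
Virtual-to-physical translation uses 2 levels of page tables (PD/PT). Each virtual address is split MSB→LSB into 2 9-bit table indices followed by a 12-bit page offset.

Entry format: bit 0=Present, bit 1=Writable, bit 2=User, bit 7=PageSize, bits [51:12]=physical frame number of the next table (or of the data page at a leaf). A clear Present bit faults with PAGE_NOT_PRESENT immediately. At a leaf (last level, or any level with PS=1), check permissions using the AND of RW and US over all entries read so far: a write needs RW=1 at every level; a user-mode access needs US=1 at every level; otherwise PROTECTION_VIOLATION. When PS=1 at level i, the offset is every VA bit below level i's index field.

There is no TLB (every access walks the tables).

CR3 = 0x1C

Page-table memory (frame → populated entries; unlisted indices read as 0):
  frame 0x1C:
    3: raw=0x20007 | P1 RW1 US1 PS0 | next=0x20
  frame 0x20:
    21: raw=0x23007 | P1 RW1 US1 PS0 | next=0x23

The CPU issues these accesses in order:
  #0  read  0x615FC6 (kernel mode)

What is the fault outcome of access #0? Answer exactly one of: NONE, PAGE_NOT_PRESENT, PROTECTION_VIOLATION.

Walk each access:
#0 VA=0x615FC6 (r,kernel):
  lvl0: tbl 0x1C, slot 3 ⇒ 0x20007 (P1/RW1/US1/PS0)
  lvl1: tbl 0x20, slot 21 ⇒ 0x23007 (P1/RW1/US1/PS0)
  ✓ 0x23FC6  — 2 lookups

Access #0 fault: NONE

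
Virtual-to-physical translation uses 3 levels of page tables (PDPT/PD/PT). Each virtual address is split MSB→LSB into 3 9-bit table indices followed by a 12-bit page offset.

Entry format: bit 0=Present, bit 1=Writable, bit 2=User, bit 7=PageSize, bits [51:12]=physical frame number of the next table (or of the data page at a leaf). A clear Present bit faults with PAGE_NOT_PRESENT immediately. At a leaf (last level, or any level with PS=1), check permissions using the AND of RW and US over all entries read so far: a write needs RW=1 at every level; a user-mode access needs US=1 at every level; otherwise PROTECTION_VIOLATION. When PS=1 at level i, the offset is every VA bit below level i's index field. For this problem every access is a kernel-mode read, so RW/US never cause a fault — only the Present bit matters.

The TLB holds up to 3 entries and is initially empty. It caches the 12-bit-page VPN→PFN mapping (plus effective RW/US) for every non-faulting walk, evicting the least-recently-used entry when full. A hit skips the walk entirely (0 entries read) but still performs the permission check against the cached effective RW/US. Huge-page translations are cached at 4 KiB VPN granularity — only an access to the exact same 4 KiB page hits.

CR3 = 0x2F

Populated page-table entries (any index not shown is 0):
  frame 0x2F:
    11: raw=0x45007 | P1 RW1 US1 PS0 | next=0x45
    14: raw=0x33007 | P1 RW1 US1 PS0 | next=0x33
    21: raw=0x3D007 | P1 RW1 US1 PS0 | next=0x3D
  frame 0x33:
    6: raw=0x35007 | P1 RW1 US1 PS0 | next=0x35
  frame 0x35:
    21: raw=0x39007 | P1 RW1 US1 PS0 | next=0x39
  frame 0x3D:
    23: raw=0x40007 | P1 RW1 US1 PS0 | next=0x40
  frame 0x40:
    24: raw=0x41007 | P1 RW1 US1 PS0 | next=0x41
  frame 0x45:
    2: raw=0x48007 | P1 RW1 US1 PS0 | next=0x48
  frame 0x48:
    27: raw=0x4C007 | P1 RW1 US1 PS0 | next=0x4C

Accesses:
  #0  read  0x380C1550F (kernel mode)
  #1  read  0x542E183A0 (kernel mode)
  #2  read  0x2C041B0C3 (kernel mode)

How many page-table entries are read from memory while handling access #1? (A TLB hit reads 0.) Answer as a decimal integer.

Per-access translation:
#0 VA=0x380C1550F (r,kernel):
  L0 @0x2F[14] → 0x33007  P=1,RW=1,US=1,PS=0
  L1 @0x33[6] → 0x35007  P=1,RW=1,US=1,PS=0
  L2 @0x35[21] → 0x39007  P=1,RW=1,US=1,PS=0
  ⇒ phys 0x3950F  [3 reads]
#1 VA=0x542E183A0 (r,kernel):
  L0 @0x2F[21] → 0x3D007  P=1,RW=1,US=1,PS=0
  L1 @0x3D[23] → 0x40007  P=1,RW=1,US=1,PS=0
  L2 @0x40[24] → 0x41007  P=1,RW=1,US=1,PS=0
  ⇒ phys 0x413A0  [3 reads]
#2 VA=0x2C041B0C3 (r,kernel):
  L0 @0x2F[11] → 0x45007  P=1,RW=1,US=1,PS=0
  L1 @0x45[2] → 0x48007  P=1,RW=1,US=1,PS=0
  L2 @0x48[27] → 0x4C007  P=1,RW=1,US=1,PS=0
  ⇒ phys 0x4C0C3  [3 reads]

Entries read for #1: 3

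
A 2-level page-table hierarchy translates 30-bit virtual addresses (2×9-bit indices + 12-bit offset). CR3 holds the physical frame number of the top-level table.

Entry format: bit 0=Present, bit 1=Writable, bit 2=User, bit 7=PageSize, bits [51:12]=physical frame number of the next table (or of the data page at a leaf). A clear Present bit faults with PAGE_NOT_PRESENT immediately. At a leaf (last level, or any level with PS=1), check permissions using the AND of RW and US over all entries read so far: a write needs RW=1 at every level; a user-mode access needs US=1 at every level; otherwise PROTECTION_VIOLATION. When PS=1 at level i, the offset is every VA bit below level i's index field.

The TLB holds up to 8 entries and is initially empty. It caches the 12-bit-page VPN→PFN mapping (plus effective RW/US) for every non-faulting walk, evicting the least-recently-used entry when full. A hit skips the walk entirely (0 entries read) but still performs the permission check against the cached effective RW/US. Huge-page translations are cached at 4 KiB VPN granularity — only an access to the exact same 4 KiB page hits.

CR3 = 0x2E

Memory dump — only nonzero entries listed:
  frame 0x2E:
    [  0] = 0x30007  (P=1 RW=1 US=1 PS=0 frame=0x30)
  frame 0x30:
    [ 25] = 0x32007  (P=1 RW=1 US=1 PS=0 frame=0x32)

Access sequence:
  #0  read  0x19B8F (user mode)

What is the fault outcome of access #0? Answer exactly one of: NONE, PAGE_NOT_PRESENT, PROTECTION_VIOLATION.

Trace:
#0 VA=0x19B8F (r,user):
  L0 @0x2E[0] → 0x30007  P=1,RW=1,US=1,PS=0
  L1 @0x30[25] → 0x32007  P=1,RW=1,US=1,PS=0
  ⇒ phys 0x32B8F  [2 reads]

Access #0 fault: NONE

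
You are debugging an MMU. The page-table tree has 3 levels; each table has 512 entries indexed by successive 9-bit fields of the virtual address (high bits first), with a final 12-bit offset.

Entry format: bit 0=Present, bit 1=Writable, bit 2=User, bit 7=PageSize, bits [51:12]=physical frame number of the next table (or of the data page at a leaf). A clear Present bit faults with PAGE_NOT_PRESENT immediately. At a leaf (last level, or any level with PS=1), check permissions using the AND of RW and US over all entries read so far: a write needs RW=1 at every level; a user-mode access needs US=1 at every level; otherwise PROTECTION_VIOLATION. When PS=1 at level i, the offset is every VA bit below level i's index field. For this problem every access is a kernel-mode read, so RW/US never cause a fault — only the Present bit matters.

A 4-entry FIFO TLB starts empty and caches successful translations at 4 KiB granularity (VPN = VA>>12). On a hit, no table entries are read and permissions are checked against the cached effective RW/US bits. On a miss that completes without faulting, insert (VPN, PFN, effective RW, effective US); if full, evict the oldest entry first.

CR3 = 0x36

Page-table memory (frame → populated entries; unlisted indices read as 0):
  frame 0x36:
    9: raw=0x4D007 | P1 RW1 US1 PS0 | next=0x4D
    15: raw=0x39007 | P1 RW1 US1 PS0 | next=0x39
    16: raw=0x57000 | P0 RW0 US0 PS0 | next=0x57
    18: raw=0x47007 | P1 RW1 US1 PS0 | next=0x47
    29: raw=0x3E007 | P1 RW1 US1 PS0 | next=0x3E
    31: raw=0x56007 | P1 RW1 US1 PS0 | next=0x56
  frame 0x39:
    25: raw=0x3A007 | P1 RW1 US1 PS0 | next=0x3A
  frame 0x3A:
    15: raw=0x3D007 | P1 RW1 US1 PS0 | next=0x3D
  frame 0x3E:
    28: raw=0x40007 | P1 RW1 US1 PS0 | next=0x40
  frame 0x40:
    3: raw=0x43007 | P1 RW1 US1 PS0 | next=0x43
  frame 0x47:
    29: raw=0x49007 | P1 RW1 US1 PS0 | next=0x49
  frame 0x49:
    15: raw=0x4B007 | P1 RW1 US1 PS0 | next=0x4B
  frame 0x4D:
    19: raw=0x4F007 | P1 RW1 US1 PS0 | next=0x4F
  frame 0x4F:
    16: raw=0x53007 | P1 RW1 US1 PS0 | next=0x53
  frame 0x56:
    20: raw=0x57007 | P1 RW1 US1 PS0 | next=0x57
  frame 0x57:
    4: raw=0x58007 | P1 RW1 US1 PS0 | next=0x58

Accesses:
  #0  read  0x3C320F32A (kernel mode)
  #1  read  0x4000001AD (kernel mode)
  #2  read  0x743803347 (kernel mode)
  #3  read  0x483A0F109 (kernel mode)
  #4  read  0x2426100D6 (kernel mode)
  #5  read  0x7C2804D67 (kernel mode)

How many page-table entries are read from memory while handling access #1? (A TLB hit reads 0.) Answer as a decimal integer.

Per-access translation:
#0 VA=0x3C320F32A (r,kernel):
  lvl0: tbl 0x36, slot 15 ⇒ 0x39007 (P1/RW1/US1/PS0)
  lvl1: tbl 0x39, slot 25 ⇒ 0x3A007 (P1/RW1/US1/PS0)
  lvl2: tbl 0x3A, slot 15 ⇒ 0x3D007 (P1/RW1/US1/PS0)
  ✓ 0x3D32A  — 3 lookups
#1 VA=0x4000001AD (r,kernel):
  lvl0: tbl 0x36, slot 16 ⇒ 0x57000 (P0/RW0/US0/PS0)
  ✗ PAGE_NOT_PRESENT  [1 reads]
#2 VA=0x743803347 (r,kernel):
  lvl0: tbl 0x36, slot 29 ⇒ 0x3E007 (P1/RW1/US1/PS0)
  lvl1: tbl 0x3E, slot 28 ⇒ 0x40007 (P1/RW1/US1/PS0)
  lvl2: tbl 0x40, slot 3 ⇒ 0x43007 (P1/RW1/US1/PS0)
  ✓ 0x43347  — 3 lookups
#3 VA=0x483A0F109 (r,kernel):
  lvl0: tbl 0x36, slot 18 ⇒ 0x47007 (P1/RW1/US1/PS0)
  lvl1: tbl 0x47, slot 29 ⇒ 0x49007 (P1/RW1/US1/PS0)
  lvl2: tbl 0x49, slot 15 ⇒ 0x4B007 (P1/RW1/US1/PS0)
  ✓ 0x4B109  — 3 lookups
#4 VA=0x2426100D6 (r,kernel):
  lvl0: tbl 0x36, slot 9 ⇒ 0x4D007 (P1/RW1/US1/PS0)
  lvl1: tbl 0x4D, slot 19 ⇒ 0x4F007 (P1/RW1/US1/PS0)
  lvl2: tbl 0x4F, slot 16 ⇒ 0x53007 (P1/RW1/US1/PS0)
  ✓ 0x530D6  — 3 lookups
#5 VA=0x7C2804D67 (r,kernel):
  lvl0: tbl 0x36, slot 31 ⇒ 0x56007 (P1/RW1/US1/PS0)
  lvl1: tbl 0x56, slot 20 ⇒ 0x57007 (P1/RW1/US1/PS0)
  lvl2: tbl 0x57, slot 4 ⇒ 0x58007 (P1/RW1/US1/PS0)
  ✓ 0x58D67  — 3 lookups

Entries read for #1: 1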